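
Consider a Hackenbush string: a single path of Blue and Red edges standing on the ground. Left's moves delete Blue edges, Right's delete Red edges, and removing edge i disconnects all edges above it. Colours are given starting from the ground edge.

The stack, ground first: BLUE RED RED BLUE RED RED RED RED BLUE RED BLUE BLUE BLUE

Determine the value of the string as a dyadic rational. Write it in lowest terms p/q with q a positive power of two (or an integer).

1071/4096

Build g(s[:k]) for k = 1..13, string s = BLUE RED RED BLUE RED RED RED RED BLUE RED BLUE BLUE BLUE.
1 of 13 · B · max L 0 · min R +∞ gives 1
2 of 13 · BR · max L 0 · min R 1 gives 1/2
3 of 13 · BRR · max L 0 · min R 1/2 gives 1/4
4 of 13 · BRRB · max L 1/4 · min R 1/2 gives 3/8
5 of 13 · BRRBR · max L 1/4 · min R 3/8 gives 5/16
6 of 13 · BRRBRR · max L 1/4 · min R 5/16 gives 9/32
7 of 13 · BRRBRRR · max L 1/4 · min R 9/32 gives 17/64
8 of 13 · BRRBRRRR · max L 1/4 · min R 17/64 gives 33/128
9 of 13 · BRRBRRRRB · max L 33/128 · min R 17/64 gives 67/256
10 of 13 · BRRBRRRRBR · max L 33/128 · min R 67/256 gives 133/512
11 of 13 · BRRBRRRRBRB · max L 133/512 · min R 67/256 gives 267/1024
12 of 13 · BRRBRRRRBRBB · max L 267/1024 · min R 67/256 gives 535/2048
13 of 13 · BRRBRRRRBRBBB · max L 535/2048 · min R 67/256 gives 1071/4096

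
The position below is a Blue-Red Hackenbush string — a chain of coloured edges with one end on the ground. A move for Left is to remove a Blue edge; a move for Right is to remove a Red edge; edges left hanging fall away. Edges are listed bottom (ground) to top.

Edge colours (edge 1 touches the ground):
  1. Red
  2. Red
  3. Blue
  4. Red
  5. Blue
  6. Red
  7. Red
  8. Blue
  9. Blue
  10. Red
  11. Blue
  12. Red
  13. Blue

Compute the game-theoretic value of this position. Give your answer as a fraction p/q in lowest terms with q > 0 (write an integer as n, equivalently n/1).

-3477/2048

g_1 [R]  L=[]  R=[0]  ⇒ -1
g_2 [RR]  L=[]  R=[-1,0]  ⇒ -2
g_3 [RRB]  L=[-2]  R=[-1,0]  ⇒ -3/2
g_4 [RRBR]  L=[-2]  R=[-3/2,-1,0]  ⇒ -7/4
g_5 [RRBRB]  L=[-2,-7/4]  R=[-3/2,-1,0]  ⇒ -13/8
g_6 [RRBRBR]  L=[-2,-7/4]  R=[-13/8,-3/2,-1,0]  ⇒ -27/16
g_7 [RRBRBRR]  L=[-2,-7/4]  R=[-27/16,-13/8,-3/2,-1,0]  ⇒ -55/32
g_8 [RRBRBRRB]  L=[-2,-7/4,-55/32]  R=[-27/16,-13/8,-3/2,-1,0]  ⇒ -109/64
g_9 [RRBRBRRBB]  L=[-2,-7/4,-55/32,-109/64]  R=[-27/16,-13/8,-3/2,-1,0]  ⇒ -217/128
g_10 [RRBRBRRBBR]  L=[-2,-7/4,-55/32,-109/64]  R=[-217/128,-27/16,-13/8,-3/2,-1,0]  ⇒ -435/256
g_11 [RRBRBRRBBRB]  L=[-2,-7/4,-55/32,-109/64,-435/256]  R=[-217/128,-27/16,-13/8,-3/2,-1,0]  ⇒ -869/512
g_12 [RRBRBRRBBRBR]  L=[-2,-7/4,-55/32,-109/64,-435/256]  R=[-869/512,-217/128,-27/16,-13/8,-3/2,-1,0]  ⇒ -1739/1024
g_13 [RRBRBRRBBRBRB]  L=[-2,-7/4,-55/32,-109/64,-435/256,-1739/1024]  R=[-869/512,-217/128,-27/16,-13/8,-3/2,-1,0]  ⇒ -3477/2048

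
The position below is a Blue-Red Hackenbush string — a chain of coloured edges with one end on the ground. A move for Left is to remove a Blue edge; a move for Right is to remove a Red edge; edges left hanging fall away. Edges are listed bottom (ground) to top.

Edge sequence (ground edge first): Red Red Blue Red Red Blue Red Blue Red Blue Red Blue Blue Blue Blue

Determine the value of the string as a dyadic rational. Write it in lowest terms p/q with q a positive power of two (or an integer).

edge 1 of 15 (Red): {  | 0 } = -1
edge 2 of 15 (Red): {  | -1; 0 } = -2
edge 3 of 15 (Blue): { -2 | -1; 0 } = -3/2
edge 4 of 15 (Red): { -2 | -3/2; -1; 0 } = -7/4
edge 5 of 15 (Red): { -2 | -7/4; -3/2; -1; 0 } = -15/8
edge 6 of 15 (Blue): { -2; -15/8 | -7/4; -3/2; -1; 0 } = -29/16
edge 7 of 15 (Red): { -2; -15/8 | -29/16; -7/4; -3/2; -1; 0 } = -59/32
edge 8 of 15 (Blue): { -2; -15/8; -59/32 | -29/16; -7/4; -3/2; -1; 0 } = -117/64
edge 9 of 15 (Red): { -2; -15/8; -59/32 | -117/64; -29/16; -7/4; -3/2; -1; 0 } = -235/128
edge 10 of 15 (Blue): { -2; -15/8; -59/32; -235/128 | -117/64; -29/16; -7/4; -3/2; -1; 0 } = -469/256
edge 11 of 15 (Red): { -2; -15/8; -59/32; -235/128 | -469/256; -117/64; -29/16; -7/4; -3/2; -1; 0 } = -939/512
edge 12 of 15 (Blue): { -2; -15/8; -59/32; -235/128; -939/512 | -469/256; -117/64; -29/16; -7/4; -3/2; -1; 0 } = -1877/1024
edge 13 of 15 (Blue): { -2; -15/8; -59/32; -235/128; -939/512; -1877/1024 | -469/256; -117/64; -29/16; -7/4; -3/2; -1; 0 } = -3753/2048
edge 14 of 15 (Blue): { -2; -15/8; -59/32; -235/128; -939/512; -1877/1024; -3753/2048 | -469/256; -117/64; -29/16; -7/4; -3/2; -1; 0 } = -7505/4096
edge 15 of 15 (Blue): { -2; -15/8; -59/32; -235/128; -939/512; -1877/1024; -3753/2048; -7505/4096 | -469/256; -117/64; -29/16; -7/4; -3/2; -1; 0 } = -15009/8192

-15009/8192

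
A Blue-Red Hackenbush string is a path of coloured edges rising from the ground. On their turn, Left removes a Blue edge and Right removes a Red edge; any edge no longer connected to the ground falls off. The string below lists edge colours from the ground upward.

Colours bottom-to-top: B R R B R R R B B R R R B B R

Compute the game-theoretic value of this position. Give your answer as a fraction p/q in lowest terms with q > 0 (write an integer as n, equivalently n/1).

B: Left { 0 }, Right {  } => simplest 1
BR: Left { 0 }, Right { 1 } => simplest 1/2
BRR: Left { 0 }, Right { 1/2, 1 } => simplest 1/4
BRRB: Left { 0, 1/4 }, Right { 1/2, 1 } => simplest 3/8
BRRBR: Left { 0, 1/4 }, Right { 3/8, 1/2, 1 } => simplest 5/16
BRRBRR: Left { 0, 1/4 }, Right { 5/16, 3/8, 1/2, 1 } => simplest 9/32
BRRBRRR: Left { 0, 1/4 }, Right { 9/32, 5/16, 3/8, 1/2, 1 } => simplest 17/64
BRRBRRRB: Left { 0, 1/4, 17/64 }, Right { 9/32, 5/16, 3/8, 1/2, 1 } => simplest 35/128
BRRBRRRBB: Left { 0, 1/4, 17/64, 35/128 }, Right { 9/32, 5/16, 3/8, 1/2, 1 } => simplest 71/256
BRRBRRRBBR: Left { 0, 1/4, 17/64, 35/128 }, Right { 71/256, 9/32, 5/16, 3/8, 1/2, 1 } => simplest 141/512
BRRBRRRBBRR: Left { 0, 1/4, 17/64, 35/128 }, Right { 141/512, 71/256, 9/32, 5/16, 3/8, 1/2, 1 } => simplest 281/1024
BRRBRRRBBRRR: Left { 0, 1/4, 17/64, 35/128 }, Right { 281/1024, 141/512, 71/256, 9/32, 5/16, 3/8, 1/2, 1 } => simplest 561/2048
BRRBRRRBBRRRB: Left { 0, 1/4, 17/64, 35/128, 561/2048 }, Right { 281/1024, 141/512, 71/256, 9/32, 5/16, 3/8, 1/2, 1 } => simplest 1123/4096
BRRBRRRBBRRRBB: Left { 0, 1/4, 17/64, 35/128, 561/2048, 1123/4096 }, Right { 281/1024, 141/512, 71/256, 9/32, 5/16, 3/8, 1/2, 1 } => simplest 2247/8192
BRRBRRRBBRRRBBR: Left { 0, 1/4, 17/64, 35/128, 561/2048, 1123/4096 }, Right { 2247/8192, 281/1024, 141/512, 71/256, 9/32, 5/16, 3/8, 1/2, 1 } => simplest 4493/16384

4493/16384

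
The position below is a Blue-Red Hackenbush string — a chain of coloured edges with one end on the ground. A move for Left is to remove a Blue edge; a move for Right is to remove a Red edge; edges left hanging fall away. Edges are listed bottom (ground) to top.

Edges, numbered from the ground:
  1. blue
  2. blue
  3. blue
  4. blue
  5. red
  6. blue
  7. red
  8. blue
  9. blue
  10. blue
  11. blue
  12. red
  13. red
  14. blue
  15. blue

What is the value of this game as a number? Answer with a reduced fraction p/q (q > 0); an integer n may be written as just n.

Recurse on prefixes of the 15-edge string blue blue blue blue red blue red blue blue blue blue red red blue blue:
1 of 15 · b · max L 0 · min R +∞ => 1
2 of 15 · bb · max L 1 · min R +∞ => 2
3 of 15 · bbb · max L 2 · min R +∞ => 3
4 of 15 · bbbb · max L 3 · min R +∞ => 4
5 of 15 · bbbbr · max L 3 · min R 4 => 7/2
6 of 15 · bbbbrb · max L 7/2 · min R 4 => 15/4
7 of 15 · bbbbrbr · max L 7/2 · min R 15/4 => 29/8
8 of 15 · bbbbrbrb · max L 29/8 · min R 15/4 => 59/16
9 of 15 · bbbbrbrbb · max L 59/16 · min R 15/4 => 119/32
10 of 15 · bbbbrbrbbb · max L 119/32 · min R 15/4 => 239/64
11 of 15 · bbbbrbrbbbb · max L 239/64 · min R 15/4 => 479/128
12 of 15 · bbbbrbrbbbbr · max L 239/64 · min R 479/128 => 957/256
13 of 15 · bbbbrbrbbbbrr · max L 239/64 · min R 957/256 => 1913/512
14 of 15 · bbbbrbrbbbbrrb · max L 1913/512 · min R 957/256 => 3827/1024
15 of 15 · bbbbrbrbbbbrrbb · max L 3827/1024 · min R 957/256 => 7655/2048

7655/2048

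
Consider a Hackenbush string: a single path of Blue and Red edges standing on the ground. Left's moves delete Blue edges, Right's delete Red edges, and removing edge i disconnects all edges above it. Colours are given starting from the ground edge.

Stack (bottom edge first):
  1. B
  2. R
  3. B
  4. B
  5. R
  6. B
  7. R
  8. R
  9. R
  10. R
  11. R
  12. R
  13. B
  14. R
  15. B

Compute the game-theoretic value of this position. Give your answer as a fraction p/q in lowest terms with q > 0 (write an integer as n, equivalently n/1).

B: Left { 0 }, Right { ∅ } = simplest 1
BR: Left { 0 }, Right { 1 } = simplest 1/2
BRB: Left { 0, 1/2 }, Right { 1 } = simplest 3/4
BRBB: Left { 0, 1/2, 3/4 }, Right { 1 } = simplest 7/8
BRBBR: Left { 0, 1/2, 3/4 }, Right { 7/8, 1 } = simplest 13/16
BRBBRB: Left { 0, 1/2, 3/4, 13/16 }, Right { 7/8, 1 } = simplest 27/32
BRBBRBR: Left { 0, 1/2, 3/4, 13/16 }, Right { 27/32, 7/8, 1 } = simplest 53/64
BRBBRBRR: Left { 0, 1/2, 3/4, 13/16 }, Right { 53/64, 27/32, 7/8, 1 } = simplest 105/128
BRBBRBRRR: Left { 0, 1/2, 3/4, 13/16 }, Right { 105/128, 53/64, 27/32, 7/8, 1 } = simplest 209/256
BRBBRBRRRR: Left { 0, 1/2, 3/4, 13/16 }, Right { 209/256, 105/128, 53/64, 27/32, 7/8, 1 } = simplest 417/512
BRBBRBRRRRR: Left { 0, 1/2, 3/4, 13/16 }, Right { 417/512, 209/256, 105/128, 53/64, 27/32, 7/8, 1 } = simplest 833/1024
BRBBRBRRRRRR: Left { 0, 1/2, 3/4, 13/16 }, Right { 833/1024, 417/512, 209/256, 105/128, 53/64, 27/32, 7/8, 1 } = simplest 1665/2048
BRBBRBRRRRRRB: Left { 0, 1/2, 3/4, 13/16, 1665/2048 }, Right { 833/1024, 417/512, 209/256, 105/128, 53/64, 27/32, 7/8, 1 } = simplest 3331/4096
BRBBRBRRRRRRBR: Left { 0, 1/2, 3/4, 13/16, 1665/2048 }, Right { 3331/4096, 833/1024, 417/512, 209/256, 105/128, 53/64, 27/32, 7/8, 1 } = simplest 6661/8192
BRBBRBRRRRRRBRB: Left { 0, 1/2, 3/4, 13/16, 1665/2048, 6661/8192 }, Right { 3331/4096, 833/1024, 417/512, 209/256, 105/128, 53/64, 27/32, 7/8, 1 } = simplest 13323/16384

13323/16384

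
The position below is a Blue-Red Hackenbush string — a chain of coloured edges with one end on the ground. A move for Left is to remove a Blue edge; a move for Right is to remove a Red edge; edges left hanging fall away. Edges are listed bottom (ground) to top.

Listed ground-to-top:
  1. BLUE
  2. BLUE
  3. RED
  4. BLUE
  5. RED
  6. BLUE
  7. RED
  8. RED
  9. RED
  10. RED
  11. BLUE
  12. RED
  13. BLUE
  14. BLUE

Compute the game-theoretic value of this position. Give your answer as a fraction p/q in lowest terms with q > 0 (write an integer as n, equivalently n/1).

6679/4096

Recurse on prefixes of the 14-edge string BLUE BLUE RED BLUE RED BLUE RED RED RED RED BLUE RED BLUE BLUE:
step 1: add BLUE to get B; options L={ 0 } R={ (no moves) } -> 1
step 2: add BLUE to get BB; options L={ 0, 1 } R={ (no moves) } -> 2
step 3: add RED to get BBR; options L={ 0, 1 } R={ 2 } -> 3/2
step 4: add BLUE to get BBRB; options L={ 0, 1, 3/2 } R={ 2 } -> 7/4
step 5: add RED to get BBRBR; options L={ 0, 1, 3/2 } R={ 7/4, 2 } -> 13/8
step 6: add BLUE to get BBRBRB; options L={ 0, 1, 3/2, 13/8 } R={ 7/4, 2 } -> 27/16
step 7: add RED to get BBRBRBR; options L={ 0, 1, 3/2, 13/8 } R={ 27/16, 7/4, 2 } -> 53/32
step 8: add RED to get BBRBRBRR; options L={ 0, 1, 3/2, 13/8 } R={ 53/32, 27/16, 7/4, 2 } -> 105/64
step 9: add RED to get BBRBRBRRR; options L={ 0, 1, 3/2, 13/8 } R={ 105/64, 53/32, 27/16, 7/4, 2 } -> 209/128
step 10: add RED to get BBRBRBRRRR; options L={ 0, 1, 3/2, 13/8 } R={ 209/128, 105/64, 53/32, 27/16, 7/4, 2 } -> 417/256
step 11: add BLUE to get BBRBRBRRRRB; options L={ 0, 1, 3/2, 13/8, 417/256 } R={ 209/128, 105/64, 53/32, 27/16, 7/4, 2 } -> 835/512
step 12: add RED to get BBRBRBRRRRBR; options L={ 0, 1, 3/2, 13/8, 417/256 } R={ 835/512, 209/128, 105/64, 53/32, 27/16, 7/4, 2 } -> 1669/1024
step 13: add BLUE to get BBRBRBRRRRBRB; options L={ 0, 1, 3/2, 13/8, 417/256, 1669/1024 } R={ 835/512, 209/128, 105/64, 53/32, 27/16, 7/4, 2 } -> 3339/2048
step 14: add BLUE to get BBRBRBRRRRBRBB; options L={ 0, 1, 3/2, 13/8, 417/256, 1669/1024, 3339/2048 } R={ 835/512, 209/128, 105/64, 53/32, 27/16, 7/4, 2 } -> 6679/4096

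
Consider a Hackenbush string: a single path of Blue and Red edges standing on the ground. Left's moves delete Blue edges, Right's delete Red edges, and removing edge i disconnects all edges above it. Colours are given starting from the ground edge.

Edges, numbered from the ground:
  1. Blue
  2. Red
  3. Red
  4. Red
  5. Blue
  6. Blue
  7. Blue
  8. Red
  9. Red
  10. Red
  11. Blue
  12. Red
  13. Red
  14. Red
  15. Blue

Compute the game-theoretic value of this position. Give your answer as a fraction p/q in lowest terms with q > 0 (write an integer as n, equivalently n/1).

edge 1 of 15 (Blue): { 0 | ∅ } ⇒ 1
edge 2 of 15 (Red): { 0 | 1 } ⇒ 1/2
edge 3 of 15 (Red): { 0 | 1/2 1 } ⇒ 1/4
edge 4 of 15 (Red): { 0 | 1/4 1/2 1 } ⇒ 1/8
edge 5 of 15 (Blue): { 0 1/8 | 1/4 1/2 1 } ⇒ 3/16
edge 6 of 15 (Blue): { 0 1/8 3/16 | 1/4 1/2 1 } ⇒ 7/32
edge 7 of 15 (Blue): { 0 1/8 3/16 7/32 | 1/4 1/2 1 } ⇒ 15/64
edge 8 of 15 (Red): { 0 1/8 3/16 7/32 | 15/64 1/4 1/2 1 } ⇒ 29/128
edge 9 of 15 (Red): { 0 1/8 3/16 7/32 | 29/128 15/64 1/4 1/2 1 } ⇒ 57/256
edge 10 of 15 (Red): { 0 1/8 3/16 7/32 | 57/256 29/128 15/64 1/4 1/2 1 } ⇒ 113/512
edge 11 of 15 (Blue): { 0 1/8 3/16 7/32 113/512 | 57/256 29/128 15/64 1/4 1/2 1 } ⇒ 227/1024
edge 12 of 15 (Red): { 0 1/8 3/16 7/32 113/512 | 227/1024 57/256 29/128 15/64 1/4 1/2 1 } ⇒ 453/2048
edge 13 of 15 (Red): { 0 1/8 3/16 7/32 113/512 | 453/2048 227/1024 57/256 29/128 15/64 1/4 1/2 1 } ⇒ 905/4096
edge 14 of 15 (Red): { 0 1/8 3/16 7/32 113/512 | 905/4096 453/2048 227/1024 57/256 29/128 15/64 1/4 1/2 1 } ⇒ 1809/8192
edge 15 of 15 (Blue): { 0 1/8 3/16 7/32 113/512 1809/8192 | 905/4096 453/2048 227/1024 57/256 29/128 15/64 1/4 1/2 1 } ⇒ 3619/16384

3619/16384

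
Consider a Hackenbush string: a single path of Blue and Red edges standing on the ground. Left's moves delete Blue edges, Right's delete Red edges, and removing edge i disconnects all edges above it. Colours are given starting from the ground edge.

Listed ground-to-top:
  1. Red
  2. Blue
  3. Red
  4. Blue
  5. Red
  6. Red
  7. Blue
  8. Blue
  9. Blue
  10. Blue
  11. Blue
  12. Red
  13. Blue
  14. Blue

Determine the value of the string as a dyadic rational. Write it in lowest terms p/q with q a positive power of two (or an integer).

-5641/8192

Prefix values for Red Blue Red Blue Red Red Blue Blue Blue Blue Blue Red Blue Blue via {L|R} + simplicity:
val_1 [R]  L=[·]  R=[0]  gives -1
val_2 [RB]  L=[-1]  R=[0]  gives -1/2
val_3 [RBR]  L=[-1]  R=[-1/2 0]  gives -3/4
val_4 [RBRB]  L=[-1 -3/4]  R=[-1/2 0]  gives -5/8
val_5 [RBRBR]  L=[-1 -3/4]  R=[-5/8 -1/2 0]  gives -11/16
val_6 [RBRBRR]  L=[-1 -3/4]  R=[-11/16 -5/8 -1/2 0]  gives -23/32
val_7 [RBRBRRB]  L=[-1 -3/4 -23/32]  R=[-11/16 -5/8 -1/2 0]  gives -45/64
val_8 [RBRBRRBB]  L=[-1 -3/4 -23/32 -45/64]  R=[-11/16 -5/8 -1/2 0]  gives -89/128
val_9 [RBRBRRBBB]  L=[-1 -3/4 -23/32 -45/64 -89/128]  R=[-11/16 -5/8 -1/2 0]  gives -177/256
val_10 [RBRBRRBBBB]  L=[-1 -3/4 -23/32 -45/64 -89/128 -177/256]  R=[-11/16 -5/8 -1/2 0]  gives -353/512
val_11 [RBRBRRBBBBB]  L=[-1 -3/4 -23/32 -45/64 -89/128 -177/256 -353/512]  R=[-11/16 -5/8 -1/2 0]  gives -705/1024
val_12 [RBRBRRBBBBBR]  L=[-1 -3/4 -23/32 -45/64 -89/128 -177/256 -353/512]  R=[-705/1024 -11/16 -5/8 -1/2 0]  gives -1411/2048
val_13 [RBRBRRBBBBBRB]  L=[-1 -3/4 -23/32 -45/64 -89/128 -177/256 -353/512 -1411/2048]  R=[-705/1024 -11/16 -5/8 -1/2 0]  gives -2821/4096
val_14 [RBRBRRBBBBBRBB]  L=[-1 -3/4 -23/32 -45/64 -89/128 -177/256 -353/512 -1411/2048 -2821/4096]  R=[-705/1024 -11/16 -5/8 -1/2 0]  gives -5641/8192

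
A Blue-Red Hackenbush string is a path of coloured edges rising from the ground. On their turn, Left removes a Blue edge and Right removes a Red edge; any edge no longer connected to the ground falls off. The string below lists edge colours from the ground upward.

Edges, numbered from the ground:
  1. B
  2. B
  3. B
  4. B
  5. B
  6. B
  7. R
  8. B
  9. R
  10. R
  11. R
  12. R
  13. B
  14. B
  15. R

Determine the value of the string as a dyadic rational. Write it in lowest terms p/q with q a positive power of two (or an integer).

Build val(s[:k]) for k = 1..15, string s = B B B B B B R B R R R R B B R.
step 1: add B to get B; options L={ 0 } R={ — } — 1
step 2: add B to get BB; options L={ 0 1 } R={ — } — 2
step 3: add B to get BBB; options L={ 0 1 2 } R={ — } — 3
step 4: add B to get BBBB; options L={ 0 1 2 3 } R={ — } — 4
step 5: add B to get BBBBB; options L={ 0 1 2 3 4 } R={ — } — 5
step 6: add B to get BBBBBB; options L={ 0 1 2 3 4 5 } R={ — } — 6
step 7: add R to get BBBBBBR; options L={ 0 1 2 3 4 5 } R={ 6 } — 11/2
step 8: add B to get BBBBBBRB; options L={ 0 1 2 3 4 5 11/2 } R={ 6 } — 23/4
step 9: add R to get BBBBBBRBR; options L={ 0 1 2 3 4 5 11/2 } R={ 23/4 6 } — 45/8
step 10: add R to get BBBBBBRBRR; options L={ 0 1 2 3 4 5 11/2 } R={ 45/8 23/4 6 } — 89/16
step 11: add R to get BBBBBBRBRRR; options L={ 0 1 2 3 4 5 11/2 } R={ 89/16 45/8 23/4 6 } — 177/32
step 12: add R to get BBBBBBRBRRRR; options L={ 0 1 2 3 4 5 11/2 } R={ 177/32 89/16 45/8 23/4 6 } — 353/64
step 13: add B to get BBBBBBRBRRRRB; options L={ 0 1 2 3 4 5 11/2 353/64 } R={ 177/32 89/16 45/8 23/4 6 } — 707/128
step 14: add B to get BBBBBBRBRRRRBB; options L={ 0 1 2 3 4 5 11/2 353/64 707/128 } R={ 177/32 89/16 45/8 23/4 6 } — 1415/256
step 15: add R to get BBBBBBRBRRRRBBR; options L={ 0 1 2 3 4 5 11/2 353/64 707/128 } R={ 1415/256 177/32 89/16 45/8 23/4 6 } — 2829/512

2829/512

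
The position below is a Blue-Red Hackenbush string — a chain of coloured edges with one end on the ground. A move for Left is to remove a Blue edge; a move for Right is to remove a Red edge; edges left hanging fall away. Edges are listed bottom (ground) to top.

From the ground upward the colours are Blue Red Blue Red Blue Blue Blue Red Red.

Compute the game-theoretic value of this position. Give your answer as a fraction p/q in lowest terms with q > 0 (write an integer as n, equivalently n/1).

step 1: add Blue to get B; options L={ 0 } R={  } -> 1
step 2: add Red to get BR; options L={ 0 } R={ 1 } -> 1/2
step 3: add Blue to get BRB; options L={ 0, 1/2 } R={ 1 } -> 3/4
step 4: add Red to get BRBR; options L={ 0, 1/2 } R={ 3/4, 1 } -> 5/8
step 5: add Blue to get BRBRB; options L={ 0, 1/2, 5/8 } R={ 3/4, 1 } -> 11/16
step 6: add Blue to get BRBRBB; options L={ 0, 1/2, 5/8, 11/16 } R={ 3/4, 1 } -> 23/32
step 7: add Blue to get BRBRBBB; options L={ 0, 1/2, 5/8, 11/16, 23/32 } R={ 3/4, 1 } -> 47/64
step 8: add Red to get BRBRBBBR; options L={ 0, 1/2, 5/8, 11/16, 23/32 } R={ 47/64, 3/4, 1 } -> 93/128
step 9: add Red to get BRBRBBBRR; options L={ 0, 1/2, 5/8, 11/16, 23/32 } R={ 93/128, 47/64, 3/4, 1 } -> 185/256

185/256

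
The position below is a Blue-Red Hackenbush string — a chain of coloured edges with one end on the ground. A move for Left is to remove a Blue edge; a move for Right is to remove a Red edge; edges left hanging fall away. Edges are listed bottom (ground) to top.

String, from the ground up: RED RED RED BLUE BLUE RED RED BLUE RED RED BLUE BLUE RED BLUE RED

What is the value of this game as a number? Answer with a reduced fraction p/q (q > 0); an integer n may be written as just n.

edge 1 of 15 (RED): { · | 0 } so -1
edge 2 of 15 (RED): { · | -1, 0 } so -2
edge 3 of 15 (RED): { · | -2, -1, 0 } so -3
edge 4 of 15 (BLUE): { -3 | -2, -1, 0 } so -5/2
edge 5 of 15 (BLUE): { -3, -5/2 | -2, -1, 0 } so -9/4
edge 6 of 15 (RED): { -3, -5/2 | -9/4, -2, -1, 0 } so -19/8
edge 7 of 15 (RED): { -3, -5/2 | -19/8, -9/4, -2, -1, 0 } so -39/16
edge 8 of 15 (BLUE): { -3, -5/2, -39/16 | -19/8, -9/4, -2, -1, 0 } so -77/32
edge 9 of 15 (RED): { -3, -5/2, -39/16 | -77/32, -19/8, -9/4, -2, -1, 0 } so -155/64
edge 10 of 15 (RED): { -3, -5/2, -39/16 | -155/64, -77/32, -19/8, -9/4, -2, -1, 0 } so -311/128
edge 11 of 15 (BLUE): { -3, -5/2, -39/16, -311/128 | -155/64, -77/32, -19/8, -9/4, -2, -1, 0 } so -621/256
edge 12 of 15 (BLUE): { -3, -5/2, -39/16, -311/128, -621/256 | -155/64, -77/32, -19/8, -9/4, -2, -1, 0 } so -1241/512
edge 13 of 15 (RED): { -3, -5/2, -39/16, -311/128, -621/256 | -1241/512, -155/64, -77/32, -19/8, -9/4, -2, -1, 0 } so -2483/1024
edge 14 of 15 (BLUE): { -3, -5/2, -39/16, -311/128, -621/256, -2483/1024 | -1241/512, -155/64, -77/32, -19/8, -9/4, -2, -1, 0 } so -4965/2048
edge 15 of 15 (RED): { -3, -5/2, -39/16, -311/128, -621/256, -2483/1024 | -4965/2048, -1241/512, -155/64, -77/32, -19/8, -9/4, -2, -1, 0 } so -9931/4096

-9931/4096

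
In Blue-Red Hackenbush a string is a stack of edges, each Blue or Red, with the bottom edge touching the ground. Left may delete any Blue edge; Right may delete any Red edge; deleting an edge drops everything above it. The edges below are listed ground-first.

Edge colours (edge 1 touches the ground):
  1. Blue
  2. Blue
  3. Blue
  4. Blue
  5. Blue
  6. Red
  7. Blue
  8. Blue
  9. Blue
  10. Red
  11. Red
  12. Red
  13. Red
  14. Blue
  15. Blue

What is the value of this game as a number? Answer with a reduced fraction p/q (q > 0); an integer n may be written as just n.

Prefix values for Blue Blue Blue Blue Blue Red Blue Blue Blue Red Red Red Red Blue Blue via {L|R} + simplicity:
step 1: add Blue to get B; options L={ 0 } R={  } = 1
step 2: add Blue to get BB; options L={ 0; 1 } R={  } = 2
step 3: add Blue to get BBB; options L={ 0; 1; 2 } R={  } = 3
step 4: add Blue to get BBBB; options L={ 0; 1; 2; 3 } R={  } = 4
step 5: add Blue to get BBBBB; options L={ 0; 1; 2; 3; 4 } R={  } = 5
step 6: add Red to get BBBBBR; options L={ 0; 1; 2; 3; 4 } R={ 5 } = 9/2
step 7: add Blue to get BBBBBRB; options L={ 0; 1; 2; 3; 4; 9/2 } R={ 5 } = 19/4
step 8: add Blue to get BBBBBRBB; options L={ 0; 1; 2; 3; 4; 9/2; 19/4 } R={ 5 } = 39/8
step 9: add Blue to get BBBBBRBBB; options L={ 0; 1; 2; 3; 4; 9/2; 19/4; 39/8 } R={ 5 } = 79/16
step 10: add Red to get BBBBBRBBBR; options L={ 0; 1; 2; 3; 4; 9/2; 19/4; 39/8 } R={ 79/16; 5 } = 157/32
step 11: add Red to get BBBBBRBBBRR; options L={ 0; 1; 2; 3; 4; 9/2; 19/4; 39/8 } R={ 157/32; 79/16; 5 } = 313/64
step 12: add Red to get BBBBBRBBBRRR; options L={ 0; 1; 2; 3; 4; 9/2; 19/4; 39/8 } R={ 313/64; 157/32; 79/16; 5 } = 625/128
step 13: add Red to get BBBBBRBBBRRRR; options L={ 0; 1; 2; 3; 4; 9/2; 19/4; 39/8 } R={ 625/128; 313/64; 157/32; 79/16; 5 } = 1249/256
step 14: add Blue to get BBBBBRBBBRRRRB; options L={ 0; 1; 2; 3; 4; 9/2; 19/4; 39/8; 1249/256 } R={ 625/128; 313/64; 157/32; 79/16; 5 } = 2499/512
step 15: add Blue to get BBBBBRBBBRRRRBB; options L={ 0; 1; 2; 3; 4; 9/2; 19/4; 39/8; 1249/256; 2499/512 } R={ 625/128; 313/64; 157/32; 79/16; 5 } = 4999/1024

4999/1024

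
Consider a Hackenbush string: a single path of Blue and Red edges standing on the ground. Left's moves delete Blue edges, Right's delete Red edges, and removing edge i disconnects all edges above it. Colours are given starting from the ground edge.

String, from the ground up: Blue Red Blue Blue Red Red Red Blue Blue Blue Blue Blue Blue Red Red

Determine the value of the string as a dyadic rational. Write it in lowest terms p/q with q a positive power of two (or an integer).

B: Left { 0 }, Right { · } — simplest 1
BR: Left { 0 }, Right { 1 } — simplest 1/2
BRB: Left { 0,1/2 }, Right { 1 } — simplest 3/4
BRBB: Left { 0,1/2,3/4 }, Right { 1 } — simplest 7/8
BRBBR: Left { 0,1/2,3/4 }, Right { 7/8,1 } — simplest 13/16
BRBBRR: Left { 0,1/2,3/4 }, Right { 13/16,7/8,1 } — simplest 25/32
BRBBRRR: Left { 0,1/2,3/4 }, Right { 25/32,13/16,7/8,1 } — simplest 49/64
BRBBRRRB: Left { 0,1/2,3/4,49/64 }, Right { 25/32,13/16,7/8,1 } — simplest 99/128
BRBBRRRBB: Left { 0,1/2,3/4,49/64,99/128 }, Right { 25/32,13/16,7/8,1 } — simplest 199/256
BRBBRRRBBB: Left { 0,1/2,3/4,49/64,99/128,199/256 }, Right { 25/32,13/16,7/8,1 } — simplest 399/512
BRBBRRRBBBB: Left { 0,1/2,3/4,49/64,99/128,199/256,399/512 }, Right { 25/32,13/16,7/8,1 } — simplest 799/1024
BRBBRRRBBBBB: Left { 0,1/2,3/4,49/64,99/128,199/256,399/512,799/1024 }, Right { 25/32,13/16,7/8,1 } — simplest 1599/2048
BRBBRRRBBBBBB: Left { 0,1/2,3/4,49/64,99/128,199/256,399/512,799/1024,1599/2048 }, Right { 25/32,13/16,7/8,1 } — simplest 3199/4096
BRBBRRRBBBBBBR: Left { 0,1/2,3/4,49/64,99/128,199/256,399/512,799/1024,1599/2048 }, Right { 3199/4096,25/32,13/16,7/8,1 } — simplest 6397/8192
BRBBRRRBBBBBBRR: Left { 0,1/2,3/4,49/64,99/128,199/256,399/512,799/1024,1599/2048 }, Right { 6397/8192,3199/4096,25/32,13/16,7/8,1 } — simplest 12793/16384

12793/16384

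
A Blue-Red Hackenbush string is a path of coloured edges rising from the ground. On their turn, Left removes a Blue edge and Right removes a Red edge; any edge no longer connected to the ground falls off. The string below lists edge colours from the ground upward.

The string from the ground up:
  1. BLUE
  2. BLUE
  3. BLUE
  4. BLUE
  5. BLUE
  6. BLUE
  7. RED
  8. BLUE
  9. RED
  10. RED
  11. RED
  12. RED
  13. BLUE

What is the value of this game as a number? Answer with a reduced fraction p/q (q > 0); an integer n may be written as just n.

707/128

Prefix values for BLUE BLUE BLUE BLUE BLUE BLUE RED BLUE RED RED RED RED BLUE via {L|R} + simplicity:
value_1 [B]  L=[0]  R=[none]  so 1
value_2 [BB]  L=[0, 1]  R=[none]  so 2
value_3 [BBB]  L=[0, 1, 2]  R=[none]  so 3
value_4 [BBBB]  L=[0, 1, 2, 3]  R=[none]  so 4
value_5 [BBBBB]  L=[0, 1, 2, 3, 4]  R=[none]  so 5
value_6 [BBBBBB]  L=[0, 1, 2, 3, 4, 5]  R=[none]  so 6
value_7 [BBBBBBR]  L=[0, 1, 2, 3, 4, 5]  R=[6]  so 11/2
value_8 [BBBBBBRB]  L=[0, 1, 2, 3, 4, 5, 11/2]  R=[6]  so 23/4
value_9 [BBBBBBRBR]  L=[0, 1, 2, 3, 4, 5, 11/2]  R=[23/4, 6]  so 45/8
value_10 [BBBBBBRBRR]  L=[0, 1, 2, 3, 4, 5, 11/2]  R=[45/8, 23/4, 6]  so 89/16
value_11 [BBBBBBRBRRR]  L=[0, 1, 2, 3, 4, 5, 11/2]  R=[89/16, 45/8, 23/4, 6]  so 177/32
value_12 [BBBBBBRBRRRR]  L=[0, 1, 2, 3, 4, 5, 11/2]  R=[177/32, 89/16, 45/8, 23/4, 6]  so 353/64
value_13 [BBBBBBRBRRRRB]  L=[0, 1, 2, 3, 4, 5, 11/2, 353/64]  R=[177/32, 89/16, 45/8, 23/4, 6]  so 707/128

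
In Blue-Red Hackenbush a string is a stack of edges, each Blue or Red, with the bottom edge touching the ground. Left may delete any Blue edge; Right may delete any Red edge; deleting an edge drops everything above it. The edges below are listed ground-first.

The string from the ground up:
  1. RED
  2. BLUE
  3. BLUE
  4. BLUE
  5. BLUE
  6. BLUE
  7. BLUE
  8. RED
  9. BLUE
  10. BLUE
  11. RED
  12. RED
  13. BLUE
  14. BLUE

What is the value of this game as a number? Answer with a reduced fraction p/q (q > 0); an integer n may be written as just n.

-153/8192

Build g(s[:k]) for k = 1..14, string s = RED BLUE BLUE BLUE BLUE BLUE BLUE RED BLUE BLUE RED RED BLUE BLUE.
g(R) = { (no moves) | 0 } => -1
g(RB) = { -1 | 0 } => -1/2
g(RBB) = { -1,-1/2 | 0 } => -1/4
g(RBBB) = { -1,-1/2,-1/4 | 0 } => -1/8
g(RBBBB) = { -1,-1/2,-1/4,-1/8 | 0 } => -1/16
g(RBBBBB) = { -1,-1/2,-1/4,-1/8,-1/16 | 0 } => -1/32
g(RBBBBBB) = { -1,-1/2,-1/4,-1/8,-1/16,-1/32 | 0 } => -1/64
g(RBBBBBBR) = { -1,-1/2,-1/4,-1/8,-1/16,-1/32 | -1/64,0 } => -3/128
g(RBBBBBBRB) = { -1,-1/2,-1/4,-1/8,-1/16,-1/32,-3/128 | -1/64,0 } => -5/256
g(RBBBBBBRBB) = { -1,-1/2,-1/4,-1/8,-1/16,-1/32,-3/128,-5/256 | -1/64,0 } => -9/512
g(RBBBBBBRBBR) = { -1,-1/2,-1/4,-1/8,-1/16,-1/32,-3/128,-5/256 | -9/512,-1/64,0 } => -19/1024
g(RBBBBBBRBBRR) = { -1,-1/2,-1/4,-1/8,-1/16,-1/32,-3/128,-5/256 | -19/1024,-9/512,-1/64,0 } => -39/2048
g(RBBBBBBRBBRRB) = { -1,-1/2,-1/4,-1/8,-1/16,-1/32,-3/128,-5/256,-39/2048 | -19/1024,-9/512,-1/64,0 } => -77/4096
g(RBBBBBBRBBRRBB) = { -1,-1/2,-1/4,-1/8,-1/16,-1/32,-3/128,-5/256,-39/2048,-77/4096 | -19/1024,-9/512,-1/64,0 } => -153/8192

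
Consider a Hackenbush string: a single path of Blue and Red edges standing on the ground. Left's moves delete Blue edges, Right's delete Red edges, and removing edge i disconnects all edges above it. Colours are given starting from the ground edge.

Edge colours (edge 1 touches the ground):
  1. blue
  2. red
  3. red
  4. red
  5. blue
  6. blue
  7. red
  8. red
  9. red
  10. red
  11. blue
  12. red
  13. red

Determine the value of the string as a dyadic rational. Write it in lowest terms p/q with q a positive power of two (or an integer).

Recurse on prefixes of the 13-edge string blue red red red blue blue red red red red blue red red:
step 1: add blue to get b; options L={ 0 } R={ · } gives 1
step 2: add red to get br; options L={ 0 } R={ 1 } gives 1/2
step 3: add red to get brr; options L={ 0 } R={ 1/2 1 } gives 1/4
step 4: add red to get brrr; options L={ 0 } R={ 1/4 1/2 1 } gives 1/8
step 5: add blue to get brrrb; options L={ 0 1/8 } R={ 1/4 1/2 1 } gives 3/16
step 6: add blue to get brrrbb; options L={ 0 1/8 3/16 } R={ 1/4 1/2 1 } gives 7/32
step 7: add red to get brrrbbr; options L={ 0 1/8 3/16 } R={ 7/32 1/4 1/2 1 } gives 13/64
step 8: add red to get brrrbbrr; options L={ 0 1/8 3/16 } R={ 13/64 7/32 1/4 1/2 1 } gives 25/128
step 9: add red to get brrrbbrrr; options L={ 0 1/8 3/16 } R={ 25/128 13/64 7/32 1/4 1/2 1 } gives 49/256
step 10: add red to get brrrbbrrrr; options L={ 0 1/8 3/16 } R={ 49/256 25/128 13/64 7/32 1/4 1/2 1 } gives 97/512
step 11: add blue to get brrrbbrrrrb; options L={ 0 1/8 3/16 97/512 } R={ 49/256 25/128 13/64 7/32 1/4 1/2 1 } gives 195/1024
step 12: add red to get brrrbbrrrrbr; options L={ 0 1/8 3/16 97/512 } R={ 195/1024 49/256 25/128 13/64 7/32 1/4 1/2 1 } gives 389/2048
step 13: add red to get brrrbbrrrrbrr; options L={ 0 1/8 3/16 97/512 } R={ 389/2048 195/1024 49/256 25/128 13/64 7/32 1/4 1/2 1 } gives 777/4096

777/4096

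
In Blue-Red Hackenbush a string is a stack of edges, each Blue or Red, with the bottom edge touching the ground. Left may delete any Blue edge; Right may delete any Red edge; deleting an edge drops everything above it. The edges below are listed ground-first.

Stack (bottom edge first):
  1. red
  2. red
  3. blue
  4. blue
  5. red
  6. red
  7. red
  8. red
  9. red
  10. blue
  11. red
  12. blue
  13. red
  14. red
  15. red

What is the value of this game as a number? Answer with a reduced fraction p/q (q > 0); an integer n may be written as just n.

-12207/8192

G(r) = { — | 0 } => -1
G(rr) = { — | -1, 0 } => -2
G(rrb) = { -2 | -1, 0 } => -3/2
G(rrbb) = { -2, -3/2 | -1, 0 } => -5/4
G(rrbbr) = { -2, -3/2 | -5/4, -1, 0 } => -11/8
G(rrbbrr) = { -2, -3/2 | -11/8, -5/4, -1, 0 } => -23/16
G(rrbbrrr) = { -2, -3/2 | -23/16, -11/8, -5/4, -1, 0 } => -47/32
G(rrbbrrrr) = { -2, -3/2 | -47/32, -23/16, -11/8, -5/4, -1, 0 } => -95/64
G(rrbbrrrrr) = { -2, -3/2 | -95/64, -47/32, -23/16, -11/8, -5/4, -1, 0 } => -191/128
G(rrbbrrrrrb) = { -2, -3/2, -191/128 | -95/64, -47/32, -23/16, -11/8, -5/4, -1, 0 } => -381/256
G(rrbbrrrrrbr) = { -2, -3/2, -191/128 | -381/256, -95/64, -47/32, -23/16, -11/8, -5/4, -1, 0 } => -763/512
G(rrbbrrrrrbrb) = { -2, -3/2, -191/128, -763/512 | -381/256, -95/64, -47/32, -23/16, -11/8, -5/4, -1, 0 } => -1525/1024
G(rrbbrrrrrbrbr) = { -2, -3/2, -191/128, -763/512 | -1525/1024, -381/256, -95/64, -47/32, -23/16, -11/8, -5/4, -1, 0 } => -3051/2048
G(rrbbrrrrrbrbrr) = { -2, -3/2, -191/128, -763/512 | -3051/2048, -1525/1024, -381/256, -95/64, -47/32, -23/16, -11/8, -5/4, -1, 0 } => -6103/4096
G(rrbbrrrrrbrbrrr) = { -2, -3/2, -191/128, -763/512 | -6103/4096, -3051/2048, -1525/1024, -381/256, -95/64, -47/32, -23/16, -11/8, -5/4, -1, 0 } => -12207/8192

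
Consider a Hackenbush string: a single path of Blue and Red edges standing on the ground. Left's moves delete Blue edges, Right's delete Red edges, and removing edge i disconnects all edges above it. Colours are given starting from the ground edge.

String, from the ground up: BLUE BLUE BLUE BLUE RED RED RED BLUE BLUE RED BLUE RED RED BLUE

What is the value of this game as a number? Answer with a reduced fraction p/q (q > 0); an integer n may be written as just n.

Build value(s[:k]) for k = 1..14, string s = BLUE BLUE BLUE BLUE RED RED RED BLUE BLUE RED BLUE RED RED BLUE.
edge 1 of 14 (BLUE): { 0 | — } gives 1
edge 2 of 14 (BLUE): { 0, 1 | — } gives 2
edge 3 of 14 (BLUE): { 0, 1, 2 | — } gives 3
edge 4 of 14 (BLUE): { 0, 1, 2, 3 | — } gives 4
edge 5 of 14 (RED): { 0, 1, 2, 3 | 4 } gives 7/2
edge 6 of 14 (RED): { 0, 1, 2, 3 | 7/2, 4 } gives 13/4
edge 7 of 14 (RED): { 0, 1, 2, 3 | 13/4, 7/2, 4 } gives 25/8
edge 8 of 14 (BLUE): { 0, 1, 2, 3, 25/8 | 13/4, 7/2, 4 } gives 51/16
edge 9 of 14 (BLUE): { 0, 1, 2, 3, 25/8, 51/16 | 13/4, 7/2, 4 } gives 103/32
edge 10 of 14 (RED): { 0, 1, 2, 3, 25/8, 51/16 | 103/32, 13/4, 7/2, 4 } gives 205/64
edge 11 of 14 (BLUE): { 0, 1, 2, 3, 25/8, 51/16, 205/64 | 103/32, 13/4, 7/2, 4 } gives 411/128
edge 12 of 14 (RED): { 0, 1, 2, 3, 25/8, 51/16, 205/64 | 411/128, 103/32, 13/4, 7/2, 4 } gives 821/256
edge 13 of 14 (RED): { 0, 1, 2, 3, 25/8, 51/16, 205/64 | 821/256, 411/128, 103/32, 13/4, 7/2, 4 } gives 1641/512
edge 14 of 14 (BLUE): { 0, 1, 2, 3, 25/8, 51/16, 205/64, 1641/512 | 821/256, 411/128, 103/32, 13/4, 7/2, 4 } gives 3283/1024

3283/1024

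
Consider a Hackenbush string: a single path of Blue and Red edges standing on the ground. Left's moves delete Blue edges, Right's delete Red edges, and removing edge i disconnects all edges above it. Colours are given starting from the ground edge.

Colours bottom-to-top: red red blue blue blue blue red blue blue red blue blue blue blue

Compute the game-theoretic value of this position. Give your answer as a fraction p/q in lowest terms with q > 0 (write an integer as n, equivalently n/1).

Build v(s[:k]) for k = 1..14, string s = red red blue blue blue blue red blue blue red blue blue blue blue.
v_1 [r]  L=[∅]  R=[0]  = -1
v_2 [rr]  L=[∅]  R=[-1; 0]  = -2
v_3 [rrb]  L=[-2]  R=[-1; 0]  = -3/2
v_4 [rrbb]  L=[-2; -3/2]  R=[-1; 0]  = -5/4
v_5 [rrbbb]  L=[-2; -3/2; -5/4]  R=[-1; 0]  = -9/8
v_6 [rrbbbb]  L=[-2; -3/2; -5/4; -9/8]  R=[-1; 0]  = -17/16
v_7 [rrbbbbr]  L=[-2; -3/2; -5/4; -9/8]  R=[-17/16; -1; 0]  = -35/32
v_8 [rrbbbbrb]  L=[-2; -3/2; -5/4; -9/8; -35/32]  R=[-17/16; -1; 0]  = -69/64
v_9 [rrbbbbrbb]  L=[-2; -3/2; -5/4; -9/8; -35/32; -69/64]  R=[-17/16; -1; 0]  = -137/128
v_10 [rrbbbbrbbr]  L=[-2; -3/2; -5/4; -9/8; -35/32; -69/64]  R=[-137/128; -17/16; -1; 0]  = -275/256
v_11 [rrbbbbrbbrb]  L=[-2; -3/2; -5/4; -9/8; -35/32; -69/64; -275/256]  R=[-137/128; -17/16; -1; 0]  = -549/512
v_12 [rrbbbbrbbrbb]  L=[-2; -3/2; -5/4; -9/8; -35/32; -69/64; -275/256; -549/512]  R=[-137/128; -17/16; -1; 0]  = -1097/1024
v_13 [rrbbbbrbbrbbb]  L=[-2; -3/2; -5/4; -9/8; -35/32; -69/64; -275/256; -549/512; -1097/1024]  R=[-137/128; -17/16; -1; 0]  = -2193/2048
v_14 [rrbbbbrbbrbbbb]  L=[-2; -3/2; -5/4; -9/8; -35/32; -69/64; -275/256; -549/512; -1097/1024; -2193/2048]  R=[-137/128; -17/16; -1; 0]  = -4385/4096

-4385/4096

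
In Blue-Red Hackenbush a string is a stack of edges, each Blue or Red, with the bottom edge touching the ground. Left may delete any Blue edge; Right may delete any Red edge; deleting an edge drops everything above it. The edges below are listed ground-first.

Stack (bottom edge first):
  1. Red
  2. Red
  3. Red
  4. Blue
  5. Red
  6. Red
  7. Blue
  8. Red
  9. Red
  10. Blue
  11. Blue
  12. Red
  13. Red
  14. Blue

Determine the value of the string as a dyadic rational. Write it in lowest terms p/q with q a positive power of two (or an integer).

-5837/2048

Build G(s[:k]) for k = 1..14, string s = Red Red Red Blue Red Red Blue Red Red Blue Blue Red Red Blue.
1 of 14 · R · max L −∞ · min R 0 — -1
2 of 14 · RR · max L −∞ · min R -1 — -2
3 of 14 · RRR · max L −∞ · min R -2 — -3
4 of 14 · RRRB · max L -3 · min R -2 — -5/2
5 of 14 · RRRBR · max L -3 · min R -5/2 — -11/4
6 of 14 · RRRBRR · max L -3 · min R -11/4 — -23/8
7 of 14 · RRRBRRB · max L -23/8 · min R -11/4 — -45/16
8 of 14 · RRRBRRBR · max L -23/8 · min R -45/16 — -91/32
9 of 14 · RRRBRRBRR · max L -23/8 · min R -91/32 — -183/64
10 of 14 · RRRBRRBRRB · max L -183/64 · min R -91/32 — -365/128
11 of 14 · RRRBRRBRRBB · max L -365/128 · min R -91/32 — -729/256
12 of 14 · RRRBRRBRRBBR · max L -365/128 · min R -729/256 — -1459/512
13 of 14 · RRRBRRBRRBBRR · max L -365/128 · min R -1459/512 — -2919/1024
14 of 14 · RRRBRRBRRBBRRB · max L -2919/1024 · min R -1459/512 — -5837/2048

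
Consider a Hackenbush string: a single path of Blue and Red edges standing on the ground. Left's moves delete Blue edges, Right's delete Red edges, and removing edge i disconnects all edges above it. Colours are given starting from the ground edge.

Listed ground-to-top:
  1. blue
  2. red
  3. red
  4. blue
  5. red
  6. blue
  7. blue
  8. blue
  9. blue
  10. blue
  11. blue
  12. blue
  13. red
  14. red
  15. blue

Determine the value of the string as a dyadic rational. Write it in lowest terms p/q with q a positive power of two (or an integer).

6131/16384

Build g(s[:k]) for k = 1..15, string s = blue red red blue red blue blue blue blue blue blue blue red red blue.
step 1: add blue to get b; options L={ 0 } R={ ∅ } — 1
step 2: add red to get br; options L={ 0 } R={ 1 } — 1/2
step 3: add red to get brr; options L={ 0 } R={ 1/2,1 } — 1/4
step 4: add blue to get brrb; options L={ 0,1/4 } R={ 1/2,1 } — 3/8
step 5: add red to get brrbr; options L={ 0,1/4 } R={ 3/8,1/2,1 } — 5/16
step 6: add blue to get brrbrb; options L={ 0,1/4,5/16 } R={ 3/8,1/2,1 } — 11/32
step 7: add blue to get brrbrbb; options L={ 0,1/4,5/16,11/32 } R={ 3/8,1/2,1 } — 23/64
step 8: add blue to get brrbrbbb; options L={ 0,1/4,5/16,11/32,23/64 } R={ 3/8,1/2,1 } — 47/128
step 9: add blue to get brrbrbbbb; options L={ 0,1/4,5/16,11/32,23/64,47/128 } R={ 3/8,1/2,1 } — 95/256
step 10: add blue to get brrbrbbbbb; options L={ 0,1/4,5/16,11/32,23/64,47/128,95/256 } R={ 3/8,1/2,1 } — 191/512
step 11: add blue to get brrbrbbbbbb; options L={ 0,1/4,5/16,11/32,23/64,47/128,95/256,191/512 } R={ 3/8,1/2,1 } — 383/1024
step 12: add blue to get brrbrbbbbbbb; options L={ 0,1/4,5/16,11/32,23/64,47/128,95/256,191/512,383/1024 } R={ 3/8,1/2,1 } — 767/2048
step 13: add red to get brrbrbbbbbbbr; options L={ 0,1/4,5/16,11/32,23/64,47/128,95/256,191/512,383/1024 } R={ 767/2048,3/8,1/2,1 } — 1533/4096
step 14: add red to get brrbrbbbbbbbrr; options L={ 0,1/4,5/16,11/32,23/64,47/128,95/256,191/512,383/1024 } R={ 1533/4096,767/2048,3/8,1/2,1 } — 3065/8192
step 15: add blue to get brrbrbbbbbbbrrb; options L={ 0,1/4,5/16,11/32,23/64,47/128,95/256,191/512,383/1024,3065/8192 } R={ 1533/4096,767/2048,3/8,1/2,1 } — 6131/16384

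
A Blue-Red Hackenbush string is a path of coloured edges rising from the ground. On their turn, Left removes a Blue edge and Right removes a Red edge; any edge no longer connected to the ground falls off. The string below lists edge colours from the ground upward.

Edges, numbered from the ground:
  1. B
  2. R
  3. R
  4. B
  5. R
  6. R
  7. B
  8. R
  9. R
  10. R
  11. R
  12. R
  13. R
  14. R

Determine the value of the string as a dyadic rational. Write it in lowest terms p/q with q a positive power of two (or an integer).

1 of 14 · B · max L 0 · min R +∞ → 1
2 of 14 · BR · max L 0 · min R 1 → 1/2
3 of 14 · BRR · max L 0 · min R 1/2 → 1/4
4 of 14 · BRRB · max L 1/4 · min R 1/2 → 3/8
5 of 14 · BRRBR · max L 1/4 · min R 3/8 → 5/16
6 of 14 · BRRBRR · max L 1/4 · min R 5/16 → 9/32
7 of 14 · BRRBRRB · max L 9/32 · min R 5/16 → 19/64
8 of 14 · BRRBRRBR · max L 9/32 · min R 19/64 → 37/128
9 of 14 · BRRBRRBRR · max L 9/32 · min R 37/128 → 73/256
10 of 14 · BRRBRRBRRR · max L 9/32 · min R 73/256 → 145/512
11 of 14 · BRRBRRBRRRR · max L 9/32 · min R 145/512 → 289/1024
12 of 14 · BRRBRRBRRRRR · max L 9/32 · min R 289/1024 → 577/2048
13 of 14 · BRRBRRBRRRRRR · max L 9/32 · min R 577/2048 → 1153/4096
14 of 14 · BRRBRRBRRRRRRR · max L 9/32 · min R 1153/4096 → 2305/8192

2305/8192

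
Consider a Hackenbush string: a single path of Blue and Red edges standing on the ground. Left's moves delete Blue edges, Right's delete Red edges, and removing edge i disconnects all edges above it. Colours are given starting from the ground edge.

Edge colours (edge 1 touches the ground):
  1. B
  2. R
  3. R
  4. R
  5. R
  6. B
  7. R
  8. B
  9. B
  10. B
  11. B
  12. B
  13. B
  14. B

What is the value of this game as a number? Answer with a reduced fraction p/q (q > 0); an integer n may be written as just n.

B: Left { 0 }, Right { ∅ } — simplest 1
BR: Left { 0 }, Right { 1 } — simplest 1/2
BRR: Left { 0 }, Right { 1/2,1 } — simplest 1/4
BRRR: Left { 0 }, Right { 1/4,1/2,1 } — simplest 1/8
BRRRR: Left { 0 }, Right { 1/8,1/4,1/2,1 } — simplest 1/16
BRRRRB: Left { 0,1/16 }, Right { 1/8,1/4,1/2,1 } — simplest 3/32
BRRRRBR: Left { 0,1/16 }, Right { 3/32,1/8,1/4,1/2,1 } — simplest 5/64
BRRRRBRB: Left { 0,1/16,5/64 }, Right { 3/32,1/8,1/4,1/2,1 } — simplest 11/128
BRRRRBRBB: Left { 0,1/16,5/64,11/128 }, Right { 3/32,1/8,1/4,1/2,1 } — simplest 23/256
BRRRRBRBBB: Left { 0,1/16,5/64,11/128,23/256 }, Right { 3/32,1/8,1/4,1/2,1 } — simplest 47/512
BRRRRBRBBBB: Left { 0,1/16,5/64,11/128,23/256,47/512 }, Right { 3/32,1/8,1/4,1/2,1 } — simplest 95/1024
BRRRRBRBBBBB: Left { 0,1/16,5/64,11/128,23/256,47/512,95/1024 }, Right { 3/32,1/8,1/4,1/2,1 } — simplest 191/2048
BRRRRBRBBBBBB: Left { 0,1/16,5/64,11/128,23/256,47/512,95/1024,191/2048 }, Right { 3/32,1/8,1/4,1/2,1 } — simplest 383/4096
BRRRRBRBBBBBBB: Left { 0,1/16,5/64,11/128,23/256,47/512,95/1024,191/2048,383/4096 }, Right { 3/32,1/8,1/4,1/2,1 } — simplest 767/8192

767/8192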